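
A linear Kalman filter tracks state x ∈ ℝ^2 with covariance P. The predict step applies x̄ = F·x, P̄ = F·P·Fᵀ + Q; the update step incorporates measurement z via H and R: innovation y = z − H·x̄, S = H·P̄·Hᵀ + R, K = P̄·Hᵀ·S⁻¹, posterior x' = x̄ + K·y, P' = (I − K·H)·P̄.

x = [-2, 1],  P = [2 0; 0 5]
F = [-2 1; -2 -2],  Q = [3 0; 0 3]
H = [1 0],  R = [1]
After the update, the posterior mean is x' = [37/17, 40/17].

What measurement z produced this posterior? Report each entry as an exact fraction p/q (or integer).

x̄ = F·x = [5, 2]
P̄ = F·P·Fᵀ + Q = [16 -2; -2 31]
S = H·P̄·Hᵀ + R = [17]
K = P̄·Hᵀ·S⁻¹ = [16/17; -2/17]
x' − x̄ = [-48/17, 6/17] = K·y
y = (KᵀK)⁻¹·Kᵀ·(x' − x̄) = [-3]
z = y + H·x̄ = [-3] + [5] = [2]

z = [2]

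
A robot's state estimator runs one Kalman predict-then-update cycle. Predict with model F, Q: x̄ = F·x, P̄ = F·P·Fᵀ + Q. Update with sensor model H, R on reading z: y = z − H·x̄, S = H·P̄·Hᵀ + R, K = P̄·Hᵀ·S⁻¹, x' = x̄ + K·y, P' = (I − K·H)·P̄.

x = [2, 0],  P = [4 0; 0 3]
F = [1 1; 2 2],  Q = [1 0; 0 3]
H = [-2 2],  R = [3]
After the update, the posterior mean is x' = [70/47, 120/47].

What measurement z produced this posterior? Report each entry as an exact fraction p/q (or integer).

z = [2]

x̄ = F·x = [2, 4]
P̄ = F·P·Fᵀ + Q = [8 14; 14 31]
S = H·P̄·Hᵀ + R = [47]
K = P̄·Hᵀ·S⁻¹ = [12/47; 34/47]
x' − x̄ = [-24/47, -68/47] = K·y
y = (KᵀK)⁻¹·Kᵀ·(x' − x̄) = [-2]
z = y + H·x̄ = [-2] + [4] = [2]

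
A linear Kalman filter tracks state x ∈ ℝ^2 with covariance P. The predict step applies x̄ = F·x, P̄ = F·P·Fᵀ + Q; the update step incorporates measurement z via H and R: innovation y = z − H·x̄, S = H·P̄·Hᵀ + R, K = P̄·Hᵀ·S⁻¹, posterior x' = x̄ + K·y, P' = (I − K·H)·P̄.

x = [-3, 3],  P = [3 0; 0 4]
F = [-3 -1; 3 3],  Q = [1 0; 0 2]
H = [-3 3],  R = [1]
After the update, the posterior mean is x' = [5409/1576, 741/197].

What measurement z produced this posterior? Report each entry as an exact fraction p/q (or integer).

z = [1]

x̄ = F·x = [6, 0]
P̄ = F·P·Fᵀ + Q = [32 -39; -39 65]
S = H·P̄·Hᵀ + R = [1576]
K = P̄·Hᵀ·S⁻¹ = [-213/1576; 39/197]
x' − x̄ = [-4047/1576, 741/197] = K·y
y = (KᵀK)⁻¹·Kᵀ·(x' − x̄) = [19]
z = y + H·x̄ = [19] + [-18] = [1]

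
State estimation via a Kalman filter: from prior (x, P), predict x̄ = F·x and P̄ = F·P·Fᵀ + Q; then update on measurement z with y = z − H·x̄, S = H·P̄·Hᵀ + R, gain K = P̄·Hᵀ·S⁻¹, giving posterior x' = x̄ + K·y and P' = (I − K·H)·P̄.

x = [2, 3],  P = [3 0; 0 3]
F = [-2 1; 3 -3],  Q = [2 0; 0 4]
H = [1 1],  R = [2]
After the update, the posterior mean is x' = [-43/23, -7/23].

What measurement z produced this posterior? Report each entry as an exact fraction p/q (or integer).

x̄ = F·x = [-1, -3]
P̄ = F·P·Fᵀ + Q = [17 -27; -27 58]
S = H·P̄·Hᵀ + R = [23]
K = P̄·Hᵀ·S⁻¹ = [-10/23; 31/23]
x' − x̄ = [-20/23, 62/23] = K·y
y = (KᵀK)⁻¹·Kᵀ·(x' − x̄) = [2]
z = y + H·x̄ = [2] + [-4] = [-2]

z = [-2]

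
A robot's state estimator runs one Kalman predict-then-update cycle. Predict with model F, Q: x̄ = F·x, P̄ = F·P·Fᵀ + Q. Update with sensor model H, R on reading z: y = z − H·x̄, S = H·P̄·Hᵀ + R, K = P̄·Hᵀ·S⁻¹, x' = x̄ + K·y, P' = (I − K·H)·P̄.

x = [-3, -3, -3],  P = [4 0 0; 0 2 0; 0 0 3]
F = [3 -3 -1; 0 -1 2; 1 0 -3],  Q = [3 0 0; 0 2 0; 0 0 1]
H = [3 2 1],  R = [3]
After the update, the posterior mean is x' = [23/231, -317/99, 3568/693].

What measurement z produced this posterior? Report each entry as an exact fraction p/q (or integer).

z = [-1]

x̄ = F·x = [3, -3, 6]
P̄ = F·P·Fᵀ + Q = [60 0 21; 0 16 -18; 21 -18 32]
S = H·P̄·Hᵀ + R = [693]
K = P̄·Hᵀ·S⁻¹ = [67/231; 2/99; 59/693]
x' − x̄ = [-670/231, -20/99, -590/693] = K·y
y = (KᵀK)⁻¹·Kᵀ·(x' − x̄) = [-10]
z = y + H·x̄ = [-10] + [9] = [-1]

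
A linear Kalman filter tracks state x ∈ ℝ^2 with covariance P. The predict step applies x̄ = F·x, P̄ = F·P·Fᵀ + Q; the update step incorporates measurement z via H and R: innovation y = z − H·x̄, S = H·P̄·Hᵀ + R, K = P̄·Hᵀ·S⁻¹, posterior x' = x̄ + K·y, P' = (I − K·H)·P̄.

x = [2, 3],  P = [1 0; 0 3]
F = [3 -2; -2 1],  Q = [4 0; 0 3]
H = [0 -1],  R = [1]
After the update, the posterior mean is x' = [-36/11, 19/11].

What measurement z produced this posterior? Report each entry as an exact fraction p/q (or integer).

x̄ = F·x = [0, -1]
P̄ = F·P·Fᵀ + Q = [25 -12; -12 10]
S = H·P̄·Hᵀ + R = [11]
K = P̄·Hᵀ·S⁻¹ = [12/11; -10/11]
x' − x̄ = [-36/11, 30/11] = K·y
y = (KᵀK)⁻¹·Kᵀ·(x' − x̄) = [-3]
z = y + H·x̄ = [-3] + [1] = [-2]

z = [-2]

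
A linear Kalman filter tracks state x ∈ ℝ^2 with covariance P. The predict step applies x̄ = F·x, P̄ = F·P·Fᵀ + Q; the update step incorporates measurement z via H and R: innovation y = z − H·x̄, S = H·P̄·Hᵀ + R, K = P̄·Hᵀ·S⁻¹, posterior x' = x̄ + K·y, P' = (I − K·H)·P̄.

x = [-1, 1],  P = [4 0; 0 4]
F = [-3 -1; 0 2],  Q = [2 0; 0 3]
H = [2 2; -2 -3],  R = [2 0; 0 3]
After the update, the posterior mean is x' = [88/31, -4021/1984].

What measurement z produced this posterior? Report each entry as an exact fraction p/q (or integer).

z = [2, 1]

x̄ = F·x = [2, 2]
P̄ = F·P·Fᵀ + Q = [42 -8; -8 19]
S = H·P̄·Hᵀ + R = [182 -202; -202 246]
K = P̄·Hᵀ·S⁻¹ = [36/31 22/31; -1435/1984 -1509/1984]
x' − x̄ = [26/31, -7989/1984] = K·y
y = (KᵀK)⁻¹·Kᵀ·(x' − x̄) = [-6, 11]
z = y + H·x̄ = [-6, 11] + [8, -10] = [2, 1]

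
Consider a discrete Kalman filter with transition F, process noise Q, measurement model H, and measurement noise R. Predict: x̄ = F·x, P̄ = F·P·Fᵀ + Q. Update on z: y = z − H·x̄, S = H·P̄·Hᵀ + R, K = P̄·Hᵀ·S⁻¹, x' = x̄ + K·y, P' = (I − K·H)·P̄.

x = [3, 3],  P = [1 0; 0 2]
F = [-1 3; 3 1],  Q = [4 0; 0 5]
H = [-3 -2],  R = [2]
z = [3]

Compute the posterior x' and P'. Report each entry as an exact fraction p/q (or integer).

x̄ = F·x = [6, 12]
P̄ = F·P·Fᵀ + Q = [23 3; 3 16]
y = z − H·x̄ = [45]
S = H·P̄·Hᵀ + R = [309]
K = P̄·Hᵀ·S⁻¹ = [-25/103; -41/309]
x' = x̄ + K·y = [-507/103, 621/103]
P' = (I − K·H)·P̄ = [494/103 -716/103; -716/103 3263/309]

x' = [-507/103, 621/103]
P' = [494/103 -716/103; -716/103 3263/309]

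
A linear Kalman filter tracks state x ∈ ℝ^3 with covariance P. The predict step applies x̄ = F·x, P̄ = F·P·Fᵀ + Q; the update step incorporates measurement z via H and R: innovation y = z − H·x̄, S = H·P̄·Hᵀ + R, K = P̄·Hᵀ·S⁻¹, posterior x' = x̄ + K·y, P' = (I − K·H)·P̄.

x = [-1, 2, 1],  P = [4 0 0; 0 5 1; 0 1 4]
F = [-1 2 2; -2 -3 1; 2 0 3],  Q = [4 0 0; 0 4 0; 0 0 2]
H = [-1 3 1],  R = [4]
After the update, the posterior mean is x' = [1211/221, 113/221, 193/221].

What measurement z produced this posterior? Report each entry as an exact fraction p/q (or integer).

z = [-3]

x̄ = F·x = [7, -3, 1]
P̄ = F·P·Fᵀ + Q = [52 -18 22; -18 63 -13; 22 -13 54]
S = H·P̄·Hᵀ + R = [663]
K = P̄·Hᵀ·S⁻¹ = [-28/221; 194/663; -7/663]
x' − x̄ = [-336/221, 776/221, -28/221] = K·y
y = (KᵀK)⁻¹·Kᵀ·(x' − x̄) = [12]
z = y + H·x̄ = [12] + [-15] = [-3]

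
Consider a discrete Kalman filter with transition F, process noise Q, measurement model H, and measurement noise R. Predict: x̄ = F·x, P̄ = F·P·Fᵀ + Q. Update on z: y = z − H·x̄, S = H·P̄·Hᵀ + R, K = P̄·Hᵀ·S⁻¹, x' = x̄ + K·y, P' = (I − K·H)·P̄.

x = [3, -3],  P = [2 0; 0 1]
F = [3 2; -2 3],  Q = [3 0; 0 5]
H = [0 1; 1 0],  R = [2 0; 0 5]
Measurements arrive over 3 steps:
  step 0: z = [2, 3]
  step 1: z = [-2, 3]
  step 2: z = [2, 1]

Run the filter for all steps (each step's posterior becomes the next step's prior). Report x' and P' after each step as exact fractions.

step 0: x' = [257/114, 29/57], P' = [235/57 -5/57; -5/57 104/57]
step 1: x' = [2261561/650192, -644183/325096], P' = [1450355/325096 -12165/162548; -12165/162548 153767/81274]
step 2: x' = [452782819/454145314, 887469580/681217971], P' = [1019491085/227072657 -17111240/227072657; -17111240/227072657 1291146842/681217971]

step 0: x̄ = F·x = [3, -15]
step 0: P̄ = F·P·Fᵀ + Q = [25 -6; -6 22]
step 0: y = z − H·x̄ = [17, 0]
step 0: S = H·P̄·Hᵀ + R = [24 -6; -6 30]
step 0: K = P̄·Hᵀ·S⁻¹ = [-5/114 47/57; 52/57 -1/57]
step 0: x' = x̄ + K·y = [257/114, 29/57]
step 0: P' = (I − K·H)·P̄ = [235/57 -5/57; -5/57 104/57]
step 1: x̄ = F·x = [887/114, -170/57]
step 1: P̄ = F·P·Fᵀ + Q = [2642/57 -811/57; -811/57 2221/57]
step 1: y = z − H·x̄ = [56/57, -545/114]
step 1: S = H·P̄·Hᵀ + R = [2335/57 -811/57; -811/57 2927/57]
step 1: K = P̄·Hᵀ·S⁻¹ = [-12165/325096 290071/325096; 153767/162548 -2433/162548]
step 1: x' = x̄ + K·y = [2261561/650192, -644183/325096]
step 1: P' = (I − K·H)·P̄ = [1450355/325096 -12165/162548; -12165/162548 153767/81274]
step 2: x̄ = F·x = [4207951/650192, -2097055/162548]
step 2: P̄ = F·P·Fᵀ + Q = [16196795/325096 -1283343/81274; -1283343/81274 1656809/40637]
step 2: y = z − H·x̄ = [2422151/162548, -3557759/650192]
step 2: S = H·P̄·Hᵀ + R = [1738083/40637 -1283343/81274; -1283343/81274 17822275/325096]
step 2: K = P̄·Hᵀ·S⁻¹ = [-8555620/227072657 203898217/227072657; 645573421/681217971 -3422248/227072657]
step 2: x' = x̄ + K·y = [452782819/454145314, 887469580/681217971]
step 2: P' = (I − K·H)·P̄ = [1019491085/227072657 -17111240/227072657; -17111240/227072657 1291146842/681217971]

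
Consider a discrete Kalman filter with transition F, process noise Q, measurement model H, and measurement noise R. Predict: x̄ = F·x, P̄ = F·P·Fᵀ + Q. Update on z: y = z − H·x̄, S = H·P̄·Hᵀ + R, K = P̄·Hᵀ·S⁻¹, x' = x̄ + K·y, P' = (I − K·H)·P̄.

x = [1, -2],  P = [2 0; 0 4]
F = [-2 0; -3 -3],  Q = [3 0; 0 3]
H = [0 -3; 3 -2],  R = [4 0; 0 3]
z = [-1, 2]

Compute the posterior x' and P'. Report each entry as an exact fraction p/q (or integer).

x̄ = F·x = [-2, 3]
P̄ = F·P·Fᵀ + Q = [11 12; 12 57]
y = z − H·x̄ = [8, 14]
S = H·P̄·Hᵀ + R = [517 234; 234 186]
K = P̄·Hᵀ·S⁻¹ = [-1467/6901 4359/13802; -2259/6901 -52/6901]
x' = x̄ + K·y = [4975/6901, 1903/6901]
P' = (I − K·H)·P̄ = [6967/13802 1956/6901; 1956/6901 3012/6901]

x' = [4975/6901, 1903/6901]
P' = [6967/13802 1956/6901; 1956/6901 3012/6901]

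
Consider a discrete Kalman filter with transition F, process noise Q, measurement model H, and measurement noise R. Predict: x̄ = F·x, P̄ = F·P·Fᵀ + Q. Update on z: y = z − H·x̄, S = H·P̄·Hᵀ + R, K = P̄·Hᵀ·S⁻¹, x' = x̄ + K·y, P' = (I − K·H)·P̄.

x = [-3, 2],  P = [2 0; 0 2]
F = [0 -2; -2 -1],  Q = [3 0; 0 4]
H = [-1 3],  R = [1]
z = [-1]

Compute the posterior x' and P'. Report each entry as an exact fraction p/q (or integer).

x̄ = F·x = [-4, 4]
P̄ = F·P·Fᵀ + Q = [11 4; 4 14]
y = z − H·x̄ = [-17]
S = H·P̄·Hᵀ + R = [114]
K = P̄·Hᵀ·S⁻¹ = [1/114; 1/3]
x' = x̄ + K·y = [-473/114, -5/3]
P' = (I − K·H)·P̄ = [1253/114 11/3; 11/3 4/3]

x' = [-473/114, -5/3]
P' = [1253/114 11/3; 11/3 4/3]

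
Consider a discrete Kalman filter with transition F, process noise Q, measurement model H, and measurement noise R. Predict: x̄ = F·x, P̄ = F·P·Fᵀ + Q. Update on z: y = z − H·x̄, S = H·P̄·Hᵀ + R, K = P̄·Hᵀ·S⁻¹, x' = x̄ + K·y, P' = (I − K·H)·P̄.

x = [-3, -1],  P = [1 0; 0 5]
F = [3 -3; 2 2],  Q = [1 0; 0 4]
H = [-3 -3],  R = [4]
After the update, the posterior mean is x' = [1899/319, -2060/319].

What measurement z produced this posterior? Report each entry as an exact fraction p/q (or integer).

z = [1]

x̄ = F·x = [-6, -8]
P̄ = F·P·Fᵀ + Q = [55 -24; -24 28]
S = H·P̄·Hᵀ + R = [319]
K = P̄·Hᵀ·S⁻¹ = [-93/319; -12/319]
x' − x̄ = [3813/319, 492/319] = K·y
y = (KᵀK)⁻¹·Kᵀ·(x' − x̄) = [-41]
z = y + H·x̄ = [-41] + [42] = [1]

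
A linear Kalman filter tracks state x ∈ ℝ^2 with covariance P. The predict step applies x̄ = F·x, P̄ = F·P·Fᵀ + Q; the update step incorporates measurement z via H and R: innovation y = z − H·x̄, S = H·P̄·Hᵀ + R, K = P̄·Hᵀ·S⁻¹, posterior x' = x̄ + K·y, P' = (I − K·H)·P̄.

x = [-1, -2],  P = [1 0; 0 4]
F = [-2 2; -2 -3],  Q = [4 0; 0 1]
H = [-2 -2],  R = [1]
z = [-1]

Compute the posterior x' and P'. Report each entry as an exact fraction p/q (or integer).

x' = [-290/101, 346/101]
P' = [2360/101 -2356/101; -2356/101 2377/101]

x̄ = F·x = [-2, 8]
P̄ = F·P·Fᵀ + Q = [24 -20; -20 41]
y = z − H·x̄ = [11]
S = H·P̄·Hᵀ + R = [101]
K = P̄·Hᵀ·S⁻¹ = [-8/101; -42/101]
x' = x̄ + K·y = [-290/101, 346/101]
P' = (I − K·H)·P̄ = [2360/101 -2356/101; -2356/101 2377/101]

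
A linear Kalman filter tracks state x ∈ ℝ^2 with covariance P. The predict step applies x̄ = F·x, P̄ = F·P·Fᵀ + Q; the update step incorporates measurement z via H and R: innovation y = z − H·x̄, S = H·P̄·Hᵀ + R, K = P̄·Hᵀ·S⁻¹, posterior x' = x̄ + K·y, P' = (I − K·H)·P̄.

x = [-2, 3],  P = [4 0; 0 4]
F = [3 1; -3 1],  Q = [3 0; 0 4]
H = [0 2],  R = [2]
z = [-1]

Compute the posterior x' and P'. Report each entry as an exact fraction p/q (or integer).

x̄ = F·x = [-3, 9]
P̄ = F·P·Fᵀ + Q = [43 -32; -32 44]
y = z − H·x̄ = [-19]
S = H·P̄·Hᵀ + R = [178]
K = P̄·Hᵀ·S⁻¹ = [-32/89; 44/89]
x' = x̄ + K·y = [341/89, -35/89]
P' = (I − K·H)·P̄ = [1779/89 -32/89; -32/89 44/89]

x' = [341/89, -35/89]
P' = [1779/89 -32/89; -32/89 44/89]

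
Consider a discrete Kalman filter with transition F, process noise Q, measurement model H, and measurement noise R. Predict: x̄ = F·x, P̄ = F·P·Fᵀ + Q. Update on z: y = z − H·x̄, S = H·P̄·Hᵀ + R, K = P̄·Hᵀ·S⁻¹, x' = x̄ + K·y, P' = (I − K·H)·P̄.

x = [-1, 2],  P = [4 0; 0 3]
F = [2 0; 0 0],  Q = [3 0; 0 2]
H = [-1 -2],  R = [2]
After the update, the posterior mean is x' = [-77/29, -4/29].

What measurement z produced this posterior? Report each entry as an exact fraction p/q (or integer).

x̄ = F·x = [-2, 0]
P̄ = F·P·Fᵀ + Q = [19 0; 0 2]
S = H·P̄·Hᵀ + R = [29]
K = P̄·Hᵀ·S⁻¹ = [-19/29; -4/29]
x' − x̄ = [-19/29, -4/29] = K·y
y = (KᵀK)⁻¹·Kᵀ·(x' − x̄) = [1]
z = y + H·x̄ = [1] + [2] = [3]

z = [3]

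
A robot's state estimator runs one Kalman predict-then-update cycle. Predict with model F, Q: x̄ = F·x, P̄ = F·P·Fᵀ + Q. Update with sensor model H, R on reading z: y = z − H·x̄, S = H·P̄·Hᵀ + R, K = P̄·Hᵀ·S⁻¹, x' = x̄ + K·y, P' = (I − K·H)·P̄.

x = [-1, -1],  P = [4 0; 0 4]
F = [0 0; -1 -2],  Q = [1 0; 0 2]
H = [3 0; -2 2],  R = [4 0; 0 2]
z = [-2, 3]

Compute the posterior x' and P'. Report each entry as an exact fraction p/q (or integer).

x̄ = F·x = [0, 3]
P̄ = F·P·Fᵀ + Q = [1 0; 0 22]
y = z − H·x̄ = [-2, -3]
S = H·P̄·Hᵀ + R = [13 -6; -6 94]
K = P̄·Hᵀ·S⁻¹ = [135/593 -4/593; 132/593 286/593]
x' = x̄ + K·y = [-258/593, 657/593]
P' = (I − K·H)·P̄ = [180/593 176/593; 176/593 462/593]

x' = [-258/593, 657/593]
P' = [180/593 176/593; 176/593 462/593]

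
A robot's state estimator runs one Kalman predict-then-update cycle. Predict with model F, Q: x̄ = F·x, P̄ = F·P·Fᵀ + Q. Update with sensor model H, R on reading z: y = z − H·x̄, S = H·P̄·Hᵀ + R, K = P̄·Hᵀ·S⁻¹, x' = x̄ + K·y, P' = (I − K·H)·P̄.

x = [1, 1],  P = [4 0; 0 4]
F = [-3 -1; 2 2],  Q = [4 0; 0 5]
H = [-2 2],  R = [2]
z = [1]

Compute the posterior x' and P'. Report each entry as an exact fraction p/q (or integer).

x' = [-8/97, 43/97]
P' = [1252/291 392/97; 392/97 415/97]

x̄ = F·x = [-4, 4]
P̄ = F·P·Fᵀ + Q = [44 -32; -32 37]
y = z − H·x̄ = [-15]
S = H·P̄·Hᵀ + R = [582]
K = P̄·Hᵀ·S⁻¹ = [-76/291; 23/97]
x' = x̄ + K·y = [-8/97, 43/97]
P' = (I − K·H)·P̄ = [1252/291 392/97; 392/97 415/97]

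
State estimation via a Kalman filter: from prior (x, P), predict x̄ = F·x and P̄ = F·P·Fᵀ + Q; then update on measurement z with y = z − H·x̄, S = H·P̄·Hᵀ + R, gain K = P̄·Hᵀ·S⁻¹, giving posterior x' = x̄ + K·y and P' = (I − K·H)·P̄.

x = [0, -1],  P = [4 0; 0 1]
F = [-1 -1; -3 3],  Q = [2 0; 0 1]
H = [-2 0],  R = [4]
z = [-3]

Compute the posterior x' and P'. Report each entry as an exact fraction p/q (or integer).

x̄ = F·x = [1, -3]
P̄ = F·P·Fᵀ + Q = [7 9; 9 46]
y = z − H·x̄ = [-1]
S = H·P̄·Hᵀ + R = [32]
K = P̄·Hᵀ·S⁻¹ = [-7/16; -9/16]
x' = x̄ + K·y = [23/16, -39/16]
P' = (I − K·H)·P̄ = [7/8 9/8; 9/8 287/8]

x' = [23/16, -39/16]
P' = [7/8 9/8; 9/8 287/8]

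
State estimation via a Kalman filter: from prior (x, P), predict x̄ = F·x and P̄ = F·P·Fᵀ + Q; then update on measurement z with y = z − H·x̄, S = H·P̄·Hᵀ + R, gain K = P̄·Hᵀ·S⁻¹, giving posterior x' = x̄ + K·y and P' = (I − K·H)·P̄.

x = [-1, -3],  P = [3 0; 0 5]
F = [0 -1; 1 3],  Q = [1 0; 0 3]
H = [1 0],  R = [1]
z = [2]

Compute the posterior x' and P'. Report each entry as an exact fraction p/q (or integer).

x' = [15/7, -55/7]
P' = [6/7 -15/7; -15/7 132/7]

x̄ = F·x = [3, -10]
P̄ = F·P·Fᵀ + Q = [6 -15; -15 51]
y = z − H·x̄ = [-1]
S = H·P̄·Hᵀ + R = [7]
K = P̄·Hᵀ·S⁻¹ = [6/7; -15/7]
x' = x̄ + K·y = [15/7, -55/7]
P' = (I − K·H)·P̄ = [6/7 -15/7; -15/7 132/7]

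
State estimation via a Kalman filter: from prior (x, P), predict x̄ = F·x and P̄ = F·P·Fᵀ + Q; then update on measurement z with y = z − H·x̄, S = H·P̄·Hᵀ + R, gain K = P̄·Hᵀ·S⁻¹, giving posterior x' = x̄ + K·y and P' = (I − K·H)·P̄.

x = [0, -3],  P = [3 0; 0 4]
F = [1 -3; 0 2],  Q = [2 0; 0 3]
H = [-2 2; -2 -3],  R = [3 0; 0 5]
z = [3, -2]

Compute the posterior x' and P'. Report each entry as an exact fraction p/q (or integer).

x̄ = F·x = [9, -6]
P̄ = F·P·Fᵀ + Q = [41 -24; -24 19]
y = z − H·x̄ = [33, -2]
S = H·P̄·Hᵀ + R = [435 2; 2 52]
K = P̄·Hᵀ·S⁻¹ = [-1685/5654 -2045/11308; 2245/11308 -4087/22616]
x' = x̄ + K·y = [-1337/2827, 2581/2827]
P' = (I − K·H)·P̄ = [2539/5654 23/11308; 23/11308 6781/22616]

x' = [-1337/2827, 2581/2827]
P' = [2539/5654 23/11308; 23/11308 6781/22616]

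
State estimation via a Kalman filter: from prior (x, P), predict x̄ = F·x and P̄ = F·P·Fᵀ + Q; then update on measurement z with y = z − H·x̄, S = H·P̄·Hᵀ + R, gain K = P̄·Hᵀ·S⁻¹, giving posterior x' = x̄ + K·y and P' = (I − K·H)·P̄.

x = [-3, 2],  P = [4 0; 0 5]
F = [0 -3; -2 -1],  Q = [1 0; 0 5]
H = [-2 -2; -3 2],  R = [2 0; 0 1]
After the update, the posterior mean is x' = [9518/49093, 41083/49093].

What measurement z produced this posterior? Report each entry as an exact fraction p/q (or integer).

x̄ = F·x = [-6, 4]
P̄ = F·P·Fᵀ + Q = [46 15; 15 26]
S = H·P̄·Hᵀ + R = [410 202; 202 339]
K = P̄·Hᵀ·S⁻¹ = [-9771/49093 -9818/49093; -14606/49093 9717/49093]
x' − x̄ = [304076/49093, -155289/49093] = K·y
y = (KᵀK)⁻¹·Kᵀ·(x' − x̄) = [-6, -25]
z = y + H·x̄ = [-6, -25] + [4, 26] = [-2, 1]

z = [-2, 1]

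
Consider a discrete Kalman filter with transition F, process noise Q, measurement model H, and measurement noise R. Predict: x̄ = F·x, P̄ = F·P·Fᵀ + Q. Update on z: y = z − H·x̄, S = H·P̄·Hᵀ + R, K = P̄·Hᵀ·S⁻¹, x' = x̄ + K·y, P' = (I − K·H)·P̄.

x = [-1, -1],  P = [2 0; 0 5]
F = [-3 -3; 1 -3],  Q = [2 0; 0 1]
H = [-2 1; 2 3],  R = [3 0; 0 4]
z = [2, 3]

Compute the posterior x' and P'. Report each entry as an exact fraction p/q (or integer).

x̄ = F·x = [6, 2]
P̄ = F·P·Fᵀ + Q = [65 39; 39 48]
y = z − H·x̄ = [12, -15]
S = H·P̄·Hᵀ + R = [155 -272; -272 1164]
K = P̄·Hᵀ·S⁻¹ = [-9685/26609 13533/106436; 6366/26609 13125/53218]
x' = x̄ + K·y = [-29259/106436, 62345/53218]
P' = (I − K·H)·P̄ = [50349/106436 -7761/53218; -7761/53218 11337/26609]

x' = [-29259/106436, 62345/53218]
P' = [50349/106436 -7761/53218; -7761/53218 11337/26609]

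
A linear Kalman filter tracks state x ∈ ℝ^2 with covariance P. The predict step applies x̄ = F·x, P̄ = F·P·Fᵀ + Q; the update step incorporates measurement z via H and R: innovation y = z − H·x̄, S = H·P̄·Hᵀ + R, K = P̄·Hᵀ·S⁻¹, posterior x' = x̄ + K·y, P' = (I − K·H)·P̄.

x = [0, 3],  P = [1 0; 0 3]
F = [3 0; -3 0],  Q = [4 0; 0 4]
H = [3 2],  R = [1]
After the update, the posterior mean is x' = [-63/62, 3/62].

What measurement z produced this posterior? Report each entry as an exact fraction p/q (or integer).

z = [-3]

x̄ = F·x = [0, 0]
P̄ = F·P·Fᵀ + Q = [13 -9; -9 13]
S = H·P̄·Hᵀ + R = [62]
K = P̄·Hᵀ·S⁻¹ = [21/62; -1/62]
x' − x̄ = [-63/62, 3/62] = K·y
y = (KᵀK)⁻¹·Kᵀ·(x' − x̄) = [-3]
z = y + H·x̄ = [-3] + [0] = [-3]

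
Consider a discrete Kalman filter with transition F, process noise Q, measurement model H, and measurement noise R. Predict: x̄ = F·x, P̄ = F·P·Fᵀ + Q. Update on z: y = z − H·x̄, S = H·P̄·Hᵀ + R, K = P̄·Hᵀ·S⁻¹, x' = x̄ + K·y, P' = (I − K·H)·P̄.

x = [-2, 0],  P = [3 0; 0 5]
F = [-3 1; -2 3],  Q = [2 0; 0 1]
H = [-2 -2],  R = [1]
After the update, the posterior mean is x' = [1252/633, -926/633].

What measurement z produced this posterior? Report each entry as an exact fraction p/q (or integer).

x̄ = F·x = [6, 4]
P̄ = F·P·Fᵀ + Q = [34 33; 33 58]
S = H·P̄·Hᵀ + R = [633]
K = P̄·Hᵀ·S⁻¹ = [-134/633; -182/633]
x' − x̄ = [-2546/633, -3458/633] = K·y
y = (KᵀK)⁻¹·Kᵀ·(x' − x̄) = [19]
z = y + H·x̄ = [19] + [-20] = [-1]

z = [-1]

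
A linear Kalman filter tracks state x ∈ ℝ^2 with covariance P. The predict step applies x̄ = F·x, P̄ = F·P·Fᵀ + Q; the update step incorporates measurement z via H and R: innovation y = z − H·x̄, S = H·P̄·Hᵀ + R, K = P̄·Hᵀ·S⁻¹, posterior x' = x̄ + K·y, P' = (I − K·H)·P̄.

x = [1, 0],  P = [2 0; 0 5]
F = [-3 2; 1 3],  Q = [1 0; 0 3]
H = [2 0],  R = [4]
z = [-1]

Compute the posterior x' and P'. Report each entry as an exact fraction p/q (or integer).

x̄ = F·x = [-3, 1]
P̄ = F·P·Fᵀ + Q = [39 24; 24 50]
y = z − H·x̄ = [5]
S = H·P̄·Hᵀ + R = [160]
K = P̄·Hᵀ·S⁻¹ = [39/80; 3/10]
x' = x̄ + K·y = [-9/16, 5/2]
P' = (I − K·H)·P̄ = [39/40 3/5; 3/5 178/5]

x' = [-9/16, 5/2]
P' = [39/40 3/5; 3/5 178/5]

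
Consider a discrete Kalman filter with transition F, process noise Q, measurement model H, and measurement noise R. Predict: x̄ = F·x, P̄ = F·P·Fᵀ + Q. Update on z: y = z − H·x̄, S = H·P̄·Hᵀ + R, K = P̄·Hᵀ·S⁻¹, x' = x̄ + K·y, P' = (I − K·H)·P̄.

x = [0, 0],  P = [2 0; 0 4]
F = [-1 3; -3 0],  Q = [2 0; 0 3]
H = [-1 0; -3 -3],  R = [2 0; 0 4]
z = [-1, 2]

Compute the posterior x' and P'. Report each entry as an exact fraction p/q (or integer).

x̄ = F·x = [0, 0]
P̄ = F·P·Fᵀ + Q = [40 6; 6 21]
y = z − H·x̄ = [-1, 2]
S = H·P̄·Hᵀ + R = [42 138; 138 661]
K = P̄·Hᵀ·S⁻¹ = [-3698/4359 -46/1453; 1202/1453 -429/1453]
x' = x̄ + K·y = [3422/4359, -2060/1453]
P' = (I − K·H)·P̄ = [7396/4359 -2404/1453; -2404/1453 2976/1453]

x' = [3422/4359, -2060/1453]
P' = [7396/4359 -2404/1453; -2404/1453 2976/1453]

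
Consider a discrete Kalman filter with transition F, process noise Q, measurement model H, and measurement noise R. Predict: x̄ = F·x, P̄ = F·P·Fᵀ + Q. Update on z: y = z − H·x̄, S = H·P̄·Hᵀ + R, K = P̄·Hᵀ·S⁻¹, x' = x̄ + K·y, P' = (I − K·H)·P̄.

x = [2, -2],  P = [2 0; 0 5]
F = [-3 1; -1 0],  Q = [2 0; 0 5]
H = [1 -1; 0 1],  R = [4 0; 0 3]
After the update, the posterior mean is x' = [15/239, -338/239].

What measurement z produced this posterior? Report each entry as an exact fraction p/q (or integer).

x̄ = F·x = [-8, -2]
P̄ = F·P·Fᵀ + Q = [25 6; 6 7]
S = H·P̄·Hᵀ + R = [24 -1; -1 10]
K = P̄·Hᵀ·S⁻¹ = [196/239 163/239; -3/239 167/239]
x' − x̄ = [1927/239, 140/239] = K·y
y = (KᵀK)⁻¹·Kᵀ·(x' − x̄) = [9, 1]
z = y + H·x̄ = [9, 1] + [-6, -2] = [3, -1]

z = [3, -1]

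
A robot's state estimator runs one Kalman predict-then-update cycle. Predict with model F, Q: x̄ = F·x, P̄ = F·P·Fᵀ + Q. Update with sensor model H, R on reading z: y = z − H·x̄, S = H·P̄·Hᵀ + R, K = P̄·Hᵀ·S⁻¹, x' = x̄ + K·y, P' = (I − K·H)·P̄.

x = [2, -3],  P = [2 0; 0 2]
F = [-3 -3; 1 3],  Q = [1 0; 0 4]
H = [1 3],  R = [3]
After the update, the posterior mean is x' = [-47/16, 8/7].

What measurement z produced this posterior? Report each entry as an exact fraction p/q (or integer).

x̄ = F·x = [3, -7]
P̄ = F·P·Fᵀ + Q = [37 -24; -24 24]
S = H·P̄·Hᵀ + R = [112]
K = P̄·Hᵀ·S⁻¹ = [-5/16; 3/7]
x' − x̄ = [-95/16, 57/7] = K·y
y = (KᵀK)⁻¹·Kᵀ·(x' − x̄) = [19]
z = y + H·x̄ = [19] + [-18] = [1]

z = [1]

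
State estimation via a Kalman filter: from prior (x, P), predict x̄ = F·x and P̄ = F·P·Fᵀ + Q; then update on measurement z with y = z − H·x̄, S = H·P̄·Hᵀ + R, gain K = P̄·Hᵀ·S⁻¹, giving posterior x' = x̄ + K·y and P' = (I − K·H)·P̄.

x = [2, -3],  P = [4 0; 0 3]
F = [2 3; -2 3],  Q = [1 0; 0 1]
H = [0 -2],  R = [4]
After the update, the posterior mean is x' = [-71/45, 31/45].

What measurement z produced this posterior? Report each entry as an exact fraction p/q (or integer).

x̄ = F·x = [-5, -13]
P̄ = F·P·Fᵀ + Q = [44 11; 11 44]
S = H·P̄·Hᵀ + R = [180]
K = P̄·Hᵀ·S⁻¹ = [-11/90; -22/45]
x' − x̄ = [154/45, 616/45] = K·y
y = (KᵀK)⁻¹·Kᵀ·(x' − x̄) = [-28]
z = y + H·x̄ = [-28] + [26] = [-2]

z = [-2]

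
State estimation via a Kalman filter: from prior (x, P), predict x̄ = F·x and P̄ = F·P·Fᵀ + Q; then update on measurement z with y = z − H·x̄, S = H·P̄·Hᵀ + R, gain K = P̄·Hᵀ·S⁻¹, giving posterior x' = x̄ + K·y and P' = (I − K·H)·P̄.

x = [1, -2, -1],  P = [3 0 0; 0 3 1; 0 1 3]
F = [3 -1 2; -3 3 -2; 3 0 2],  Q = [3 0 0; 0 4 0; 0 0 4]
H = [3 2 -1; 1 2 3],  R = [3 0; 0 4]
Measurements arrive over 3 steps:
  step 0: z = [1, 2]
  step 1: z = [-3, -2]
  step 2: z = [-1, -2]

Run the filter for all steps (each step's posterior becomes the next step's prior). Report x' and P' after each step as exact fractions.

step 0: x' = [1305/293, -1476/293, 739/293], P' = [245171/10255 -306904/10255 25259/2051; -306904/10255 777937/20510 -31909/2051; 25259/2051 -31909/2051 13861/2051]
step 1: x' = [2592398855/775916537, -4267135339/775916537, 1561651483/775916537], P' = [60474786285/775916537 -76201930527/775916537 31277630679/775916537; -76201930527/775916537 96379617046/775916537 -39526136491/775916537; 31277630679/775916537 -39526136491/775916537 16493061853/775916537]
step 2: x' = [141781003941960/89264946205079, -237982851626241/89264946205079, 46963477564484/89264946205079], P' = [7429436826788928/89264946205079 -9363155083275087/89264946205079 3843087431221602/89264946205079; -9363155083275087/89264946205079 11841655544713852/89264946205079 -4856525967555079/89264946205079; 3843087431221602/89264946205079 -4856525967555079/89264946205079 2024323193058160/89264946205079]

step 0: x̄ = F·x = [3, -7, 1]
step 0: P̄ = F·P·Fᵀ + Q = [41 -40 37; -40 58 -33; 37 -33 43]
step 0: y = z − H·x̄ = [7, 10]
step 0: S = H·P̄·Hᵀ + R = [77 70; 70 330]
step 0: K = P̄·Hᵀ·S⁻¹ = [-306/2051 366/1465; 1118/2051 -543/2930; -634/2051 108/293]
step 0: x' = x̄ + K·y = [1305/293, -1476/293, 739/293]
step 0: P' = (I − K·H)·P̄ = [245171/10255 -306904/10255 25259/2051; -306904/10255 777937/20510 -31909/2051; 25259/2051 -31909/2051 13861/2051]
step 1: x̄ = F·x = [6869/293, -9821/293, 5393/293]
step 1: P̄ = F·P·Fᵀ + Q = [1971039/2930 -578595/586 748443/1465; -578595/586 5991939/4102 -1543741/2051; 748443/1465 -1543741/2051 4040319/10255]
step 1: y = z − H·x̄ = [3549/293, -3992/293]
step 1: S = H·P̄·Hᵀ + R = [8026933/20510 -420277/2930; -420277/2930 437261/2930]
step 1: K = P̄·Hᵀ·S⁻¹ = [-68397966/70537867 475954317/775916537; 111502394/70537867 -505276477/775916537; -51892206/70537867 426135814/775916537]
step 1: x' = x̄ + K·y = [2592398855/775916537, -4267135339/775916537, 1561651483/775916537]
step 1: P' = (I − K·H)·P̄ = [60474786285/775916537 -76201930527/775916537 31277630679/775916537; -76201930527/775916537 96379617046/775916537 -39526136491/775916537; 31277630679/775916537 -39526136491/775916537 16493061853/775916537]
step 2: x̄ = F·x = [15167634870/775916537, -23701905548/775916537, 10900499531/775916537]
step 2: P̄ = F·P·Fᵀ + Q = [1699600387908/775916537 -2505348001515/775916537 1293234956688/775916537; -2505348001515/775916537 3702045499065/775916537 -1908551085814/775916537; 1293234956688/775916537 -1908551085814/775916537 988680558273/775916537]
step 2: y = z − H·x̄ = [12025489480/775916537, -2017155441/775916537]
step 2: S = H·P̄·Hᵀ + R = [906212380264/775916537 -390167216707/775916537; -390167216707/775916537 244415779073/775916537]
step 2: K = P̄·Hᵀ·S⁻¹ = [-93695705801664/89264946205079 58097238475890/89264946205079; 150123935719174/89264946205079 -62355474128155/89264946205079; -69370944834504/89264946205079 50751268821481/89264946205079]
step 2: x' = x̄ + K·y = [141781003941960/89264946205079, -237982851626241/89264946205079, 46963477564484/89264946205079]
step 2: P' = (I − K·H)·P̄ = [7429436826788928/89264946205079 -9363155083275087/89264946205079 3843087431221602/89264946205079; -9363155083275087/89264946205079 11841655544713852/89264946205079 -4856525967555079/89264946205079; 3843087431221602/89264946205079 -4856525967555079/89264946205079 2024323193058160/89264946205079]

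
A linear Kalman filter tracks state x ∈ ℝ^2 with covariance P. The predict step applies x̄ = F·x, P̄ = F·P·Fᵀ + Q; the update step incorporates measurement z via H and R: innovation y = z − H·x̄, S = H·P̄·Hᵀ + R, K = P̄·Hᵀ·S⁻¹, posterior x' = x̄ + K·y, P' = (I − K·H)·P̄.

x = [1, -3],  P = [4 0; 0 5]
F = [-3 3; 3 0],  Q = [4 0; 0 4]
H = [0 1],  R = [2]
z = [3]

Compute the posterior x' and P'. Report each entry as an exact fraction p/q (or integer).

x' = [-12, 3]
P' = [379/7 -12/7; -12/7 40/21]

x̄ = F·x = [-12, 3]
P̄ = F·P·Fᵀ + Q = [85 -36; -36 40]
y = z − H·x̄ = [0]
S = H·P̄·Hᵀ + R = [42]
K = P̄·Hᵀ·S⁻¹ = [-6/7; 20/21]
x' = x̄ + K·y = [-12, 3]
P' = (I − K·H)·P̄ = [379/7 -12/7; -12/7 40/21]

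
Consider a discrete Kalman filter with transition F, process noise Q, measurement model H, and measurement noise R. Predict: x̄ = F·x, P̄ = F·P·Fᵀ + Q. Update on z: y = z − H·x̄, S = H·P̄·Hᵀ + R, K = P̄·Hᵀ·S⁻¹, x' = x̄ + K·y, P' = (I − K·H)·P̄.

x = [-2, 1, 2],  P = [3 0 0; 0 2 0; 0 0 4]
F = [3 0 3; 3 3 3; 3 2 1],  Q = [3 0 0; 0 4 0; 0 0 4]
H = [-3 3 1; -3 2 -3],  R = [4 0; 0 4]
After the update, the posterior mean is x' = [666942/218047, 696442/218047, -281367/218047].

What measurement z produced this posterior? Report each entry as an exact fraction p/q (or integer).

z = [-1, 1]

x̄ = F·x = [0, 3, -2]
P̄ = F·P·Fᵀ + Q = [66 63 39; 63 85 51; 39 51 43]
S = H·P̄·Hᵀ + R = [344 -93; -93 659]
K = P̄·Hᵀ·S⁻¹ = [2193/218047 -62226/218047; 61107/218047 -48287/218047; 38669/218047 -42189/218047]
x' − x̄ = [666942/218047, 42301/218047, 154727/218047] = K·y
y = (KᵀK)⁻¹·Kᵀ·(x' − x̄) = [-8, -11]
z = y + H·x̄ = [-8, -11] + [7, 12] = [-1, 1]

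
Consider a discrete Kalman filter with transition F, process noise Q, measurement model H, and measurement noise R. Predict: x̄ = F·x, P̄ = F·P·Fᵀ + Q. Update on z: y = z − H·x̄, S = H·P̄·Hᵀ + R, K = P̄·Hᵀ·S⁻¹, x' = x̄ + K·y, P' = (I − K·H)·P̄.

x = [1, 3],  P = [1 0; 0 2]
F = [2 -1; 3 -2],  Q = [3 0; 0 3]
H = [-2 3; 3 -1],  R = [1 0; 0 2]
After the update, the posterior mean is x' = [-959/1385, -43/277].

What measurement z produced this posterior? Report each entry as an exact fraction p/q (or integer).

z = [1, -2]

x̄ = F·x = [-1, -3]
P̄ = F·P·Fᵀ + Q = [9 10; 10 20]
S = H·P̄·Hᵀ + R = [97 -4; -4 43]
K = P̄·Hᵀ·S⁻¹ = [584/4155 1697/4155; 352/831 226/831]
x' − x̄ = [426/1385, 788/277] = K·y
y = (KᵀK)⁻¹·Kᵀ·(x' − x̄) = [8, -2]
z = y + H·x̄ = [8, -2] + [-7, 0] = [1, -2]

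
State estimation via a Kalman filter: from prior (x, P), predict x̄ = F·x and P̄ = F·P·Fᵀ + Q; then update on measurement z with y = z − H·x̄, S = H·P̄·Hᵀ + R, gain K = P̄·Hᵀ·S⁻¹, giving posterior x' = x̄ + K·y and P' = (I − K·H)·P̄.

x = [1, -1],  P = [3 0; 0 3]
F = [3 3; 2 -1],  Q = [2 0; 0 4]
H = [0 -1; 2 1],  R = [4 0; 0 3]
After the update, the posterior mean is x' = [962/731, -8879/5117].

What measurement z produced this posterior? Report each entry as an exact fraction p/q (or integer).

x̄ = F·x = [0, 3]
P̄ = F·P·Fᵀ + Q = [56 9; 9 19]
S = H·P̄·Hᵀ + R = [23 -37; -37 282]
K = P̄·Hᵀ·S⁻¹ = [277/731 350/731; -3989/5117 148/5117]
x' − x̄ = [962/731, -24230/5117] = K·y
y = (KᵀK)⁻¹·Kᵀ·(x' − x̄) = [6, -2]
z = y + H·x̄ = [6, -2] + [-3, 3] = [3, 1]

z = [3, 1]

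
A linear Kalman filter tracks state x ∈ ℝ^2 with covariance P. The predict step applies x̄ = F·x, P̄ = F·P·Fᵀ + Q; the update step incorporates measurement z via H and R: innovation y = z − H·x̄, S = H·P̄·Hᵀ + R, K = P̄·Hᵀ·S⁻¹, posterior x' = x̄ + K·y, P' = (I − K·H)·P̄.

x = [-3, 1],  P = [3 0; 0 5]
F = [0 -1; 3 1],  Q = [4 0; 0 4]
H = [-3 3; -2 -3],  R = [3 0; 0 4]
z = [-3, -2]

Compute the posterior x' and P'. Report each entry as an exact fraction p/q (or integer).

x' = [20537/23389, -2016/23389]
P' = [6315/23389 1774/23389; 1774/23389 4928/23389]

x̄ = F·x = [-1, -8]
P̄ = F·P·Fᵀ + Q = [9 -5; -5 36]
y = z − H·x̄ = [18, -28]
S = H·P̄·Hᵀ + R = [498 -285; -285 304]
K = P̄·Hᵀ·S⁻¹ = [-239/1231 -4488/23389; 166/1231 -4583/23389]
x' = x̄ + K·y = [20537/23389, -2016/23389]
P' = (I − K·H)·P̄ = [6315/23389 1774/23389; 1774/23389 4928/23389]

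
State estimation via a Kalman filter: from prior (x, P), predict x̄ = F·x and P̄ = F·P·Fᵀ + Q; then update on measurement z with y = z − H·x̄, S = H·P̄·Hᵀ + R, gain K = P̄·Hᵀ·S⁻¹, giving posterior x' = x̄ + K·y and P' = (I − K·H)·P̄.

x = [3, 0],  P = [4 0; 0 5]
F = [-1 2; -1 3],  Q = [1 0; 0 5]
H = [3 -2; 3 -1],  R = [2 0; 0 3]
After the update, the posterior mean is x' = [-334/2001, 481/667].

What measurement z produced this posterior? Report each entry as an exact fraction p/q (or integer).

z = [-2, -1]

x̄ = F·x = [-3, -3]
P̄ = F·P·Fᵀ + Q = [25 34; 34 54]
S = H·P̄·Hᵀ + R = [35 27; 27 78]
K = P̄·Hᵀ·S⁻¹ = [-187/667 1246/2001; -588/667 614/667]
x' − x̄ = [5669/2001, 2482/667] = K·y
y = (KᵀK)⁻¹·Kᵀ·(x' − x̄) = [1, 5]
z = y + H·x̄ = [1, 5] + [-3, -6] = [-2, -1]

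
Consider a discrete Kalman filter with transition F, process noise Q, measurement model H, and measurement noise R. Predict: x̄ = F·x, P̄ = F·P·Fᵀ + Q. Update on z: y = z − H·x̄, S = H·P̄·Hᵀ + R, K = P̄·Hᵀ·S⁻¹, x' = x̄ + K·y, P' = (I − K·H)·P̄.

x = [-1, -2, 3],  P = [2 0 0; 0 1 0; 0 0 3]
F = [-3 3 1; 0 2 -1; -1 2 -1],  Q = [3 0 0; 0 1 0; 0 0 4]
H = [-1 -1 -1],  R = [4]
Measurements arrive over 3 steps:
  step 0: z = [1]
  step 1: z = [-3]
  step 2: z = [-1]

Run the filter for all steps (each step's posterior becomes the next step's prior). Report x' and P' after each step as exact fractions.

step 0: x' = [45/8, -19/4, -19/8], P' = [381/32 -87/16 -147/32; -87/16 37/8 25/16; -147/32 25/16 407/96]
step 1: x' = [137539/65207, -25946/65207, 62380/65207], P' = [1293001/65207 -678471/65207 -449778/65207; -678471/65207 509777/65207 199818/65207; -449778/65207 199818/65207 313376/65207]
step 2: x' = [141120040/78361649, -14156879/78361649, -52038972/78361649], P' = [1524851244/78361649 -799767435/78361649 -526115141/78361649; -799767435/78361649 605438758/78361649 231711697/78361649; -526115141/78361649 231711697/78361649 370455040/78361649]

step 0: x̄ = F·x = [0, -7, -6]
step 0: P̄ = F·P·Fᵀ + Q = [33 3 9; 3 8 7; 9 7 13]
step 0: y = z − H·x̄ = [-12]
step 0: S = H·P̄·Hᵀ + R = [96]
step 0: K = P̄·Hᵀ·S⁻¹ = [-15/32; -3/16; -29/96]
step 0: x' = x̄ + K·y = [45/8, -19/4, -19/8]
step 0: P' = (I − K·H)·P̄ = [381/32 -87/16 -147/32; -87/16 37/8 25/16; -147/32 25/16 407/96]
step 1: x̄ = F·x = [-67/2, -57/8, -51/4]
step 1: P̄ = F·P·Fᵀ + Q = [1745/6 979/24 1169/12; 979/24 1679/96 1093/48; 1169/12 1093/48 1079/24]
step 1: y = z − H·x̄ = [-451/8]
step 1: S = H·P̄·Hᵀ + R = [65207/96]
step 1: K = P̄·Hᵀ·S⁻¹ = [-41188/65207; -7781/65207; -15854/65207]
step 1: x' = x̄ + K·y = [137539/65207, -25946/65207, 62380/65207]
step 1: P' = (I − K·H)·P̄ = [1293001/65207 -678471/65207 -449778/65207; -678471/65207 509777/65207 199818/65207; -449778/65207 199818/65207 313376/65207]
step 2: x̄ = F·x = [-428075/65207, -114272/65207, -251811/65207]
step 2: P̄ = F·P·Fᵀ + Q = [32844053/65207 5266960/65207 11631154/65207; 5266960/65207 1618419/65207 2460376/65207; 11631154/65207 2460376/65207 4921369/65207]
step 2: y = z − H·x̄ = [-859365/65207]
step 2: S = H·P̄·Hᵀ + R = [78361649/65207]
step 2: K = P̄·Hᵀ·S⁻¹ = [-49742167/78361649; -9345755/78361649; -19012899/78361649]
step 2: x' = x̄ + K·y = [141120040/78361649, -14156879/78361649, -52038972/78361649]
step 2: P' = (I − K·H)·P̄ = [1524851244/78361649 -799767435/78361649 -526115141/78361649; -799767435/78361649 605438758/78361649 231711697/78361649; -526115141/78361649 231711697/78361649 370455040/78361649]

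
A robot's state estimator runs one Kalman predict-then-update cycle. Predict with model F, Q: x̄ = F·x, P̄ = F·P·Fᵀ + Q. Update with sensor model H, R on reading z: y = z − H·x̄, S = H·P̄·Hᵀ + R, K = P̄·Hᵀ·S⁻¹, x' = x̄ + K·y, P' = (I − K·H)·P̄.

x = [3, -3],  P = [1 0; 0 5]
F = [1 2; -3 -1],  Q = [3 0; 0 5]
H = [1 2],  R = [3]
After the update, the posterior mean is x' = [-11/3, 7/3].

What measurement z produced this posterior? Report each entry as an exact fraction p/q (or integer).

x̄ = F·x = [-3, -6]
P̄ = F·P·Fᵀ + Q = [24 -13; -13 19]
S = H·P̄·Hᵀ + R = [51]
K = P̄·Hᵀ·S⁻¹ = [-2/51; 25/51]
x' − x̄ = [-2/3, 25/3] = K·y
y = (KᵀK)⁻¹·Kᵀ·(x' − x̄) = [17]
z = y + H·x̄ = [17] + [-15] = [2]

z = [2]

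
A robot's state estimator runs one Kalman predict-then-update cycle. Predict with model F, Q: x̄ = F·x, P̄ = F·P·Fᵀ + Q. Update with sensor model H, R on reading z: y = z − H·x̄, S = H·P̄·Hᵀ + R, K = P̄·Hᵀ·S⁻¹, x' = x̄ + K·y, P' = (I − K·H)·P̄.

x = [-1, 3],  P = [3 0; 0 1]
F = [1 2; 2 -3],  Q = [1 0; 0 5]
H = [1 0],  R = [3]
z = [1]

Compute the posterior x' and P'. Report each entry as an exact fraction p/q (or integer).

x̄ = F·x = [5, -11]
P̄ = F·P·Fᵀ + Q = [8 0; 0 26]
y = z − H·x̄ = [-4]
S = H·P̄·Hᵀ + R = [11]
K = P̄·Hᵀ·S⁻¹ = [8/11; 0]
x' = x̄ + K·y = [23/11, -11]
P' = (I − K·H)·P̄ = [24/11 0; 0 26]

x' = [23/11, -11]
P' = [24/11 0; 0 26]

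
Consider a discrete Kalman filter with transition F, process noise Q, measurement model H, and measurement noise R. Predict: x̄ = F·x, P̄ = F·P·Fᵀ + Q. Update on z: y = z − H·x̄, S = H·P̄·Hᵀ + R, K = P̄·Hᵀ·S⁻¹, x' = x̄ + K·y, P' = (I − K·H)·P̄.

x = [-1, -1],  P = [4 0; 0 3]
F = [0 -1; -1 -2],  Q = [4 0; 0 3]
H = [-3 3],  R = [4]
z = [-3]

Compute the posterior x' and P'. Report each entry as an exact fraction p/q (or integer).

x' = [157/130, 3/10]
P' = [901/130 69/10; 69/10 73/10]

x̄ = F·x = [1, 3]
P̄ = F·P·Fᵀ + Q = [7 6; 6 19]
y = z − H·x̄ = [-9]
S = H·P̄·Hᵀ + R = [130]
K = P̄·Hᵀ·S⁻¹ = [-3/130; 3/10]
x' = x̄ + K·y = [157/130, 3/10]
P' = (I − K·H)·P̄ = [901/130 69/10; 69/10 73/10]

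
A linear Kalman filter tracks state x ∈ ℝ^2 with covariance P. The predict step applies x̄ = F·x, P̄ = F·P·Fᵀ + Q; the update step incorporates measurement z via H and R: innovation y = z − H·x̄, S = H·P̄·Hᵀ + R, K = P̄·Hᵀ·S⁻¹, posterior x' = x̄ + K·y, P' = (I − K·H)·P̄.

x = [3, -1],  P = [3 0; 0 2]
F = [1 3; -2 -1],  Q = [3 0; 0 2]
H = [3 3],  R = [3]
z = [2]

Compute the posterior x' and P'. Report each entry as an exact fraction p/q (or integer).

x̄ = F·x = [0, -5]
P̄ = F·P·Fᵀ + Q = [24 -12; -12 16]
y = z − H·x̄ = [17]
S = H·P̄·Hᵀ + R = [147]
K = P̄·Hᵀ·S⁻¹ = [12/49; 4/49]
x' = x̄ + K·y = [204/49, -177/49]
P' = (I − K·H)·P̄ = [744/49 -732/49; -732/49 736/49]

x' = [204/49, -177/49]
P' = [744/49 -732/49; -732/49 736/49]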